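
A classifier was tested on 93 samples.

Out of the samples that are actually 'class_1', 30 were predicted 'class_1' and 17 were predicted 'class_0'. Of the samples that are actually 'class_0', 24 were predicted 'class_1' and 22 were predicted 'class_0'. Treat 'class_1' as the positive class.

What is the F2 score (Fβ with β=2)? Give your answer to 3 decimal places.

Fβ = (1+β²)·TP / ((1+β²)·TP + β²·FN + FP), with β²=4
= 5·30 / (5·30 + 4·17 + 24) = 0.620

0.620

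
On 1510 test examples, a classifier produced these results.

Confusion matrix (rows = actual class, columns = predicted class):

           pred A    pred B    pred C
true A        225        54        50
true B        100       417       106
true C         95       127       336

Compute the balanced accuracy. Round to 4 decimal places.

Balanced accuracy = mean of per-class recall.
  A: recall = 225/329 = 0.68389
  B: recall = 417/623 = 0.66934
  C: recall = 336/558 = 0.60215
Mean = (0.68389 + 0.66934 + 0.60215) / 3 = 0.6518

0.6518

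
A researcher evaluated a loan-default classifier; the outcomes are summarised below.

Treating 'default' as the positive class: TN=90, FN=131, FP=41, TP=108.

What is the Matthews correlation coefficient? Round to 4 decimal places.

MCC = (TP·TN − FP·FN) / √((TP+FP)(TP+FN)(TN+FP)(TN+FN))
Numerator = 108·90 − 41·131 = 4349
Denominator = √(149·239·131·221) = √1030974061 = 32108.7848
MCC = 4349 / 32108.7848 = 0.1354

0.1354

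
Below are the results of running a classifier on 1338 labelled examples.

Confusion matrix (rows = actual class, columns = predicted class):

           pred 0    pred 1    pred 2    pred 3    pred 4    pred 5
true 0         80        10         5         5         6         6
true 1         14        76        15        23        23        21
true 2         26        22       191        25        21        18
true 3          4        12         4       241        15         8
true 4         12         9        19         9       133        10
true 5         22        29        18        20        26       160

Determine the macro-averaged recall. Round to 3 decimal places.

0.652

Per-class recall (TP/(TP+FN)):
  0: TP=80, FN=10+5+5+6+6=32 → 80/112 = 0.7143
  1: TP=76, FN=14+15+23+23+21=96 → 76/172 = 0.4419
  2: TP=191, FN=26+22+25+21+18=112 → 191/303 = 0.6304
  3: TP=241, FN=4+12+4+15+8=43 → 241/284 = 0.8486
  4: TP=133, FN=12+9+19+9+10=59 → 133/192 = 0.6927
  5: TP=160, FN=22+29+18+20+26=115 → 160/275 = 0.5818
Macro-recall = mean = (0.7143 + 0.4419 + 0.6304 + 0.8486 + 0.6927 + 0.5818) / 6 = 0.652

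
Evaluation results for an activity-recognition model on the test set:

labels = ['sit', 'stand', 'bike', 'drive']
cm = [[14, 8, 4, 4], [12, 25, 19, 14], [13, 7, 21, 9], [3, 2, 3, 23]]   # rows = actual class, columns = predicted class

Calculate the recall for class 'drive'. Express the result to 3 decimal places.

Treat 'drive' as positive and all other classes as negative.
recall = TP/(TP+FN).
drive: TP=23, FN=3+2+3=8 → 23/31 = 0.7419

0.742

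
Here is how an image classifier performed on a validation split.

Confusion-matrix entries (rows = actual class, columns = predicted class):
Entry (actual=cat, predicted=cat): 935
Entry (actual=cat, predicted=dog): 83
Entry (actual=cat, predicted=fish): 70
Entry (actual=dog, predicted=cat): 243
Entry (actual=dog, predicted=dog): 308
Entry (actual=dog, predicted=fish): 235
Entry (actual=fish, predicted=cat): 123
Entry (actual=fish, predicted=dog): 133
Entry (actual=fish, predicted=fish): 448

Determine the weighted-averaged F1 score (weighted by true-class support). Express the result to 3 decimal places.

0.642

Per-class F1 score (2·TP/(2·TP+FP+FN)):
  cat: TP=935, FP=243+123=366, FN=83+70=153 → 1870/2389 = 0.7828
  dog: TP=308, FP=83+133=216, FN=243+235=478 → 616/1310 = 0.4702
  fish: TP=448, FP=70+235=305, FN=123+133=256 → 896/1457 = 0.6150
Weighted-F1 score = Σ (supportᵢ/N)·F1 scoreᵢ with N=2578: (1088/2578)·0.7828 + (786/2578)·0.4702 + (704/2578)·0.6150 = 0.642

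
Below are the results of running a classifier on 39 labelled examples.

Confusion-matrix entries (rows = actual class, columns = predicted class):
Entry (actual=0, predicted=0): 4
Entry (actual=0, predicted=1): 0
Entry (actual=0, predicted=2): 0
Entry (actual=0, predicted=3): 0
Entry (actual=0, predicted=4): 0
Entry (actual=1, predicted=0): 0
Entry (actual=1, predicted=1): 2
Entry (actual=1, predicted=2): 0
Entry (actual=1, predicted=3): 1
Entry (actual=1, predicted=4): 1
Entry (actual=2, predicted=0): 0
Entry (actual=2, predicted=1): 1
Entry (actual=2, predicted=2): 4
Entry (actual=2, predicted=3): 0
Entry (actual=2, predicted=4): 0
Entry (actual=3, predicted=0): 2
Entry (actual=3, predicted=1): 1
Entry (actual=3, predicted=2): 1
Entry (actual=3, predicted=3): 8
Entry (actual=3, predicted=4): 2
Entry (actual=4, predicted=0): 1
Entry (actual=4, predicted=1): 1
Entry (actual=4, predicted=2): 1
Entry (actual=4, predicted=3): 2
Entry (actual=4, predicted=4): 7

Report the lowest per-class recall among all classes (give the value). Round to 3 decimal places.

Per-class recall (TP/(TP+FN)):
  0: TP=4, FN=0+0+0+0=0 → 4/4 = 1.0000
  1: TP=2, FN=0+0+1+1=2 → 2/4 = 0.5000
  2: TP=4, FN=0+1+0+0=1 → 4/5 = 0.8000
  3: TP=8, FN=2+1+1+2=6 → 8/14 = 0.5714
  4: TP=7, FN=1+1+1+2=5 → 7/12 = 0.5833
Lowest is class '1' with recall = 0.500.

0.500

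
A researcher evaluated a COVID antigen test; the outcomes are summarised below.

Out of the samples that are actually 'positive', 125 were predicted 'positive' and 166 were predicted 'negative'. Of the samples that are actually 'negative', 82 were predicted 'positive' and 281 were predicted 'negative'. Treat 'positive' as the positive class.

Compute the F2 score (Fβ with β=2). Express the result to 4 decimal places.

Fβ = (1+β²)·TP / ((1+β²)·TP + β²·FN + FP), with β²=4
= 5·125 / (5·125 + 4·166 + 82) = 0.4559

0.4559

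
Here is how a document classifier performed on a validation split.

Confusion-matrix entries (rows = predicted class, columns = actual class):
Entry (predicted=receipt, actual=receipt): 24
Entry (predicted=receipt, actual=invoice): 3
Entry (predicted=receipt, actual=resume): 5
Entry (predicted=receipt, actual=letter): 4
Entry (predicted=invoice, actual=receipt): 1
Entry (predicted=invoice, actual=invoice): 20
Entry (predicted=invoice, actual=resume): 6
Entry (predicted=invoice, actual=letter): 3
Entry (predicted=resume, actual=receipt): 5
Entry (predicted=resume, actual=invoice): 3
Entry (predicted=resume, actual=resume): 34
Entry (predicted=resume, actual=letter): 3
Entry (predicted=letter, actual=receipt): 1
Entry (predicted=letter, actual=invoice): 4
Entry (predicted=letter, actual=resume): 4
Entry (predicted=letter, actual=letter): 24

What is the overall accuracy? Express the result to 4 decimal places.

0.7083

Accuracy = trace / total = (24+20+34+24=102) / 144 = 102/144 = 0.7083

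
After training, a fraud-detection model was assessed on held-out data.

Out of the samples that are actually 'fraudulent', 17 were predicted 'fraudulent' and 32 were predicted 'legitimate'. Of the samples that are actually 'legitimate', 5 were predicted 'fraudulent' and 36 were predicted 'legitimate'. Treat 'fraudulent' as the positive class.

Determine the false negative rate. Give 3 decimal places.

0.653

FNR = FN/(FN+TP) = 32/(32+17) = 0.653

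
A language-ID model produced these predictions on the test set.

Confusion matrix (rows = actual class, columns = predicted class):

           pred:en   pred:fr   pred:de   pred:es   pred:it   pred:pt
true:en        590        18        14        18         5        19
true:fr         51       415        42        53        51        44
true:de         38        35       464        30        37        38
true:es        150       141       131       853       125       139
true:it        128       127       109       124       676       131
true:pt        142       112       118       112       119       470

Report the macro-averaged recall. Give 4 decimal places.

0.6264

Per-class recall (TP/(TP+FN)):
  en: TP=590, FN=18+14+18+5+19=74 → 590/664 = 0.88855
  fr: TP=415, FN=51+42+53+51+44=241 → 415/656 = 0.63262
  de: TP=464, FN=38+35+30+37+38=178 → 464/642 = 0.72274
  es: TP=853, FN=150+141+131+125+139=686 → 853/1539 = 0.55426
  it: TP=676, FN=128+127+109+124+131=619 → 676/1295 = 0.52201
  pt: TP=470, FN=142+112+118+112+119=603 → 470/1073 = 0.43802
Macro-recall = mean = (0.88855 + 0.63262 + 0.72274 + 0.55426 + 0.52201 + 0.43802) / 6 = 0.6264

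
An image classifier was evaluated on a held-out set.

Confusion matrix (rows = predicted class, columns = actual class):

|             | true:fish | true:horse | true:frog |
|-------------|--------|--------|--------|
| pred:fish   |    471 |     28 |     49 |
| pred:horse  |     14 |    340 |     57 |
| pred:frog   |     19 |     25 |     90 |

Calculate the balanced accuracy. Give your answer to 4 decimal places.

Balanced accuracy = mean of per-class recall.
  fish: recall = 471/504 = 0.93452
  horse: recall = 340/393 = 0.86514
  frog: recall = 90/196 = 0.45918
Mean = (0.93452 + 0.86514 + 0.45918) / 3 = 0.7529

0.7529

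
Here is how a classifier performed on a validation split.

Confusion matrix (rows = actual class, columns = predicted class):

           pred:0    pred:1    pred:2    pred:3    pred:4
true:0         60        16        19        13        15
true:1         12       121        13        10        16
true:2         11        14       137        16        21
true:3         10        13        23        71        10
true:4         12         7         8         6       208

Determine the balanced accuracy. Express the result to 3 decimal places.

0.660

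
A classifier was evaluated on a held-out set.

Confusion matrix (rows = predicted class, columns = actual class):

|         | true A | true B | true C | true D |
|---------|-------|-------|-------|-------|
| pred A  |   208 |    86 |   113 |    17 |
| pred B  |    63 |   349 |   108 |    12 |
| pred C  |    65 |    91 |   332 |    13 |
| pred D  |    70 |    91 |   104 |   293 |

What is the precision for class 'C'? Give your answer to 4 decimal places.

precision = TP/(TP+FP).
C: TP=332, FP=65+91+13=169 → 332/501 = 0.66267

0.6627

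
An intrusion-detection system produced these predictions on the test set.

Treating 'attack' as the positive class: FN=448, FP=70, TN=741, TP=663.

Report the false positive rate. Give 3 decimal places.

FPR = FP/(FP+TN) = 70/(70+741) = 0.086

0.086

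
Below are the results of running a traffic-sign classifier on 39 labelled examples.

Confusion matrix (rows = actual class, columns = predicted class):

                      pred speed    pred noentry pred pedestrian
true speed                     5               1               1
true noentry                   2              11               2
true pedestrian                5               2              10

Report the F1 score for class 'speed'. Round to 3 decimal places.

F1 score = 2·TP/(2·TP+FP+FN).
speed: TP=5, FP=2+5=7, FN=1+1=2 → 10/19 = 0.5263

0.526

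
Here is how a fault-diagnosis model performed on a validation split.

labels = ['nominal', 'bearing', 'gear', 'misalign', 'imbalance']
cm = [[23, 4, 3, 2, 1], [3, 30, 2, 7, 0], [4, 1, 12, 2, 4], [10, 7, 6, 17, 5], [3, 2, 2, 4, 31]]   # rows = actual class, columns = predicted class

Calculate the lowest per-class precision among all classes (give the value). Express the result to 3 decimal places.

Per-class precision (TP/(TP+FP)):
  nominal: TP=23, FP=3+4+10+3=20 → 23/43 = 0.5349
  bearing: TP=30, FP=4+1+7+2=14 → 30/44 = 0.6818
  gear: TP=12, FP=3+2+6+2=13 → 12/25 = 0.4800
  misalign: TP=17, FP=2+7+2+4=15 → 17/32 = 0.5313
  imbalance: TP=31, FP=1+0+4+5=10 → 31/41 = 0.7561
Lowest is class 'gear' with precision = 0.480.

0.480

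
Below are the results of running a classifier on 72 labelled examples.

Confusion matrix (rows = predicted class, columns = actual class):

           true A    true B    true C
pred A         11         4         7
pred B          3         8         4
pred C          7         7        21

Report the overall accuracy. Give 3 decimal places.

Accuracy = trace / total = (11+8+21=40) / 72 = 40/72 = 0.556

0.556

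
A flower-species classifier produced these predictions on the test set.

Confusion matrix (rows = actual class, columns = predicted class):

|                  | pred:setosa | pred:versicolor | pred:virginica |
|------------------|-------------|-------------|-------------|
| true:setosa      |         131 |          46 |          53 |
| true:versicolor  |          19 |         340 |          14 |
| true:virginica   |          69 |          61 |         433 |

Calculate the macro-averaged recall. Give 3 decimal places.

Per-class recall (TP/(TP+FN)):
  setosa: TP=131, FN=46+53=99 → 131/230 = 0.5696
  versicolor: TP=340, FN=19+14=33 → 340/373 = 0.9115
  virginica: TP=433, FN=69+61=130 → 433/563 = 0.7691
Macro-recall = mean = (0.5696 + 0.9115 + 0.7691) / 3 = 0.750

0.750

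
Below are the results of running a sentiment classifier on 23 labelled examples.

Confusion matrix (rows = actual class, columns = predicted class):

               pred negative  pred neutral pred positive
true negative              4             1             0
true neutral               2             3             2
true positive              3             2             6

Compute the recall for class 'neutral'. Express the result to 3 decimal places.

One-vs-rest for 'neutral': TP = diagonal; FP = other classes predicted 'neutral'; FN = 'neutral' predicted as other.
recall = TP/(TP+FN).
neutral: TP=3, FN=2+2=4 → 3/7 = 0.4286

0.429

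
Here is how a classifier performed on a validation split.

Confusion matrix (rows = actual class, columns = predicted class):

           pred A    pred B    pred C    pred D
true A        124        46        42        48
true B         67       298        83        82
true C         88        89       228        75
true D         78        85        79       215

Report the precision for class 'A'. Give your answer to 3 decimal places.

0.347

One-vs-rest for 'A': TP = diagonal; FP = other classes predicted 'A'; FN = 'A' predicted as other.
precision = TP/(TP+FP).
A: TP=124, FP=67+88+78=233 → 124/357 = 0.3473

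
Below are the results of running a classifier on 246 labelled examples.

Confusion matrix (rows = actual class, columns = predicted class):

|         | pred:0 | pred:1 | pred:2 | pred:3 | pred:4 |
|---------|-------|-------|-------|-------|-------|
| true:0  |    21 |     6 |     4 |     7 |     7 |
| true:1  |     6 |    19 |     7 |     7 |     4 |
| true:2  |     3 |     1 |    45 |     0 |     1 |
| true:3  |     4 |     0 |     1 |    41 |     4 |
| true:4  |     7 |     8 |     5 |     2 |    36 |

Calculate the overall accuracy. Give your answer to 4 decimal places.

0.6585

Accuracy = trace / total = (21+19+45+41+36=162) / 246 = 162/246 = 0.6585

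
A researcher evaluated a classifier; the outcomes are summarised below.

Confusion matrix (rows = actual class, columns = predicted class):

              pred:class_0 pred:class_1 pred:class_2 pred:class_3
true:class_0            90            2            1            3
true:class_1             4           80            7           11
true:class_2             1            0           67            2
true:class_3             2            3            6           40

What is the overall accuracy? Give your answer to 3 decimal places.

0.868

Accuracy = trace / total = (90+80+67+40=277) / 319 = 277/319 = 0.868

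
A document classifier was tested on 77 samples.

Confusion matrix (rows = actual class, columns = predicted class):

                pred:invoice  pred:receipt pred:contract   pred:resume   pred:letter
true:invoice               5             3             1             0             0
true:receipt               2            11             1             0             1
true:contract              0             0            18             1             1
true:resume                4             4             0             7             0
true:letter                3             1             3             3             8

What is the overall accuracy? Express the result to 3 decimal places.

0.636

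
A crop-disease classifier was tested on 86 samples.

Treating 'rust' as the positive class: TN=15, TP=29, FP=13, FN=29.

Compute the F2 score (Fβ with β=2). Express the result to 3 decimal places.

Fβ = (1+β²)·TP / ((1+β²)·TP + β²·FN + FP), with β²=4
= 5·29 / (5·29 + 4·29 + 13) = 0.529

0.529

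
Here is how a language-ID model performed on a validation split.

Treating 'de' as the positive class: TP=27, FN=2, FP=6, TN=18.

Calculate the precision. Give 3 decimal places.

0.818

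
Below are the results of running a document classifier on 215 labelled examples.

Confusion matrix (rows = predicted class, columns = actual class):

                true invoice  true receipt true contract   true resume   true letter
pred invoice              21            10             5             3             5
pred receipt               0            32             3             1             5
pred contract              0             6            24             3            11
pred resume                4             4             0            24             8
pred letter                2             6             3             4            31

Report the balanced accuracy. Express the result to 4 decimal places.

Balanced accuracy = mean of per-class recall.
  invoice: recall = 21/27 = 0.77778
  receipt: recall = 32/58 = 0.55172
  contract: recall = 24/35 = 0.68571
  resume: recall = 24/35 = 0.68571
  letter: recall = 31/60 = 0.51667
Mean = (0.77778 + 0.55172 + 0.68571 + 0.68571 + 0.51667) / 5 = 0.6435

0.6435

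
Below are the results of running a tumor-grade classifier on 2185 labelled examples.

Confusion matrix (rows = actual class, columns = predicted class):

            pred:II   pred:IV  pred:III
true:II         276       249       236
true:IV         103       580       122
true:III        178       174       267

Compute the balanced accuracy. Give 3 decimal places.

0.505

Balanced accuracy = mean of per-class recall.
  II: recall = 276/761 = 0.3627
  IV: recall = 580/805 = 0.7205
  III: recall = 267/619 = 0.4313
Mean = (0.3627 + 0.7205 + 0.4313) / 3 = 0.505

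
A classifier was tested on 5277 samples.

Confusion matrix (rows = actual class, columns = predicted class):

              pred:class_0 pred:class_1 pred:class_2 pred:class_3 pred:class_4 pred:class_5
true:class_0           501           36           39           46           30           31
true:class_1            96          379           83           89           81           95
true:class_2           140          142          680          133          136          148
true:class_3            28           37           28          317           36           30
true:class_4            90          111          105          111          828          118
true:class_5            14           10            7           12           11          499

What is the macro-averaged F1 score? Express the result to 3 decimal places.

Per-class F1 score (2·TP/(2·TP+FP+FN)):
  class_0: TP=501, FP=96+140+28+90+14=368, FN=36+39+46+30+31=182 → 1002/1552 = 0.6456
  class_1: TP=379, FP=36+142+37+111+10=336, FN=96+83+89+81+95=444 → 758/1538 = 0.4928
  class_2: TP=680, FP=39+83+28+105+7=262, FN=140+142+133+136+148=699 → 1360/2321 = 0.5860
  class_3: TP=317, FP=46+89+133+111+12=391, FN=28+37+28+36+30=159 → 634/1184 = 0.5355
  class_4: TP=828, FP=30+81+136+36+11=294, FN=90+111+105+111+118=535 → 1656/2485 = 0.6664
  class_5: TP=499, FP=31+95+148+30+118=422, FN=14+10+7+12+11=54 → 998/1474 = 0.6771
Macro-F1 score = mean = (0.6456 + 0.4928 + 0.5860 + 0.5355 + 0.6664 + 0.6771) / 6 = 0.601

0.601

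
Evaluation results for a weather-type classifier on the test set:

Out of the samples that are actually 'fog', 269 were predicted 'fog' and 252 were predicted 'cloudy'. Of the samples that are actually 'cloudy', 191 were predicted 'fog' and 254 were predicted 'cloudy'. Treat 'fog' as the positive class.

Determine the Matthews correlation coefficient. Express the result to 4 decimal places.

0.0869

MCC = (TP·TN − FP·FN) / √((TP+FP)(TP+FN)(TN+FP)(TN+FN))
Numerator = 269·254 − 191·252 = 20194
Denominator = √(460·521·445·506) = √53964242200 = 232302.0495
MCC = 20194 / 232302.0495 = 0.0869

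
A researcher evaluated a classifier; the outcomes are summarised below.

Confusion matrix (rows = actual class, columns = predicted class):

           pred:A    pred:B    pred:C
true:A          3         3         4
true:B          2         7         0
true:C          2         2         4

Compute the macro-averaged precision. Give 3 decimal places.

Per-class precision (TP/(TP+FP)):
  A: TP=3, FP=2+2=4 → 3/7 = 0.4286
  B: TP=7, FP=3+2=5 → 7/12 = 0.5833
  C: TP=4, FP=4+0=4 → 4/8 = 0.5000
Macro-precision = mean = (0.4286 + 0.5833 + 0.5000) / 3 = 0.504

0.504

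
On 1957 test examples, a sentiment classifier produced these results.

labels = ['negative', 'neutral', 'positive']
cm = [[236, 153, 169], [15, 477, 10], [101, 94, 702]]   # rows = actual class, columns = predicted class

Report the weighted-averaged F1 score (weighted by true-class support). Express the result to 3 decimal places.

0.709

Per-class F1 score (2·TP/(2·TP+FP+FN)):
  negative: TP=236, FP=15+101=116, FN=153+169=322 → 472/910 = 0.5187
  neutral: TP=477, FP=153+94=247, FN=15+10=25 → 954/1226 = 0.7781
  positive: TP=702, FP=169+10=179, FN=101+94=195 → 1404/1778 = 0.7897
Weighted-F1 score = Σ (supportᵢ/N)·F1 scoreᵢ with N=1957: (558/1957)·0.5187 + (502/1957)·0.7781 + (897/1957)·0.7897 = 0.709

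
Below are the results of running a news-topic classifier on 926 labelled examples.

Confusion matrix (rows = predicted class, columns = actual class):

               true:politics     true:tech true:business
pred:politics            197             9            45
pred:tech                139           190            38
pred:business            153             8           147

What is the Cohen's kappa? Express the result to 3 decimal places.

Observed agreement pₒ = trace/N = 534/926 = 0.5767
Expected agreement pₑ = Σ (rowᵢ·colᵢ)/N² = (489·251 + 207·367 + 230·308)/926² = 0.3144
κ = (pₒ − pₑ)/(1 − pₑ) = (0.5767 − 0.3144)/(1 − 0.3144) = 0.383

0.383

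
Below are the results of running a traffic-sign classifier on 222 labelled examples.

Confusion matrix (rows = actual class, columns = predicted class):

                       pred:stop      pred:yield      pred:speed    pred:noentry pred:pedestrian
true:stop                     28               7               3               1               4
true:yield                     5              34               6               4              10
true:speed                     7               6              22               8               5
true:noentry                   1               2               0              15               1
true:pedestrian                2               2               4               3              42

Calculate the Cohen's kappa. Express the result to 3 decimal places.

Observed agreement pₒ = trace/N = 141/222 = 0.6351
Expected agreement pₑ = Σ (rowᵢ·colᵢ)/N² = (43·43 + 59·51 + 48·35 + 19·31 + 53·62)/222² = 0.2113
κ = (pₒ − pₑ)/(1 − pₑ) = (0.6351 − 0.2113)/(1 − 0.2113) = 0.537

0.537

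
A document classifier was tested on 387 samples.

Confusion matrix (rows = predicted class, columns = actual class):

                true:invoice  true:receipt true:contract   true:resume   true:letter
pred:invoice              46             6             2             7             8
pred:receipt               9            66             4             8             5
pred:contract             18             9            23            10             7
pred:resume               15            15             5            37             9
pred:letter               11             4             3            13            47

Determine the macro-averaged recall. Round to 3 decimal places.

0.572

Per-class recall (TP/(TP+FN)):
  invoice: TP=46, FN=9+18+15+11=53 → 46/99 = 0.4646
  receipt: TP=66, FN=6+9+15+4=34 → 66/100 = 0.6600
  contract: TP=23, FN=2+4+5+3=14 → 23/37 = 0.6216
  resume: TP=37, FN=7+8+10+13=38 → 37/75 = 0.4933
  letter: TP=47, FN=8+5+7+9=29 → 47/76 = 0.6184
Macro-recall = mean = (0.4646 + 0.6600 + 0.6216 + 0.4933 + 0.6184) / 5 = 0.572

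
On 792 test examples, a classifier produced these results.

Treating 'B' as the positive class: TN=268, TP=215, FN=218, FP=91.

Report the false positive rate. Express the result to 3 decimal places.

FPR = FP/(FP+TN) = 91/(91+268) = 0.253

0.253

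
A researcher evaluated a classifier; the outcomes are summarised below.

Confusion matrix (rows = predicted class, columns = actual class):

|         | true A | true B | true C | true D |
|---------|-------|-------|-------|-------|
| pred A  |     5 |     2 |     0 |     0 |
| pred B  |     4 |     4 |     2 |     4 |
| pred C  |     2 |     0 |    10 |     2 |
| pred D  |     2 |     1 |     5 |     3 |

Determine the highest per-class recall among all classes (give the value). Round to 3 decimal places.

Per-class recall (TP/(TP+FN)):
  A: TP=5, FN=4+2+2=8 → 5/13 = 0.3846
  B: TP=4, FN=2+0+1=3 → 4/7 = 0.5714
  C: TP=10, FN=0+2+5=7 → 10/17 = 0.5882
  D: TP=3, FN=0+4+2=6 → 3/9 = 0.3333
Highest is class 'C' with recall = 0.588.

0.588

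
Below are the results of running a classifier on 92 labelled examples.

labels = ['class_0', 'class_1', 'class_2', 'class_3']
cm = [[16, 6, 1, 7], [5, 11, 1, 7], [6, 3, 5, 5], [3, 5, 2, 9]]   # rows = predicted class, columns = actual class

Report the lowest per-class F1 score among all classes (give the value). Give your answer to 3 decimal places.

Per-class F1 score (2·TP/(2·TP+FP+FN)):
  class_0: TP=16, FP=6+1+7=14, FN=5+6+3=14 → 32/60 = 0.5333
  class_1: TP=11, FP=5+1+7=13, FN=6+3+5=14 → 22/49 = 0.4490
  class_2: TP=5, FP=6+3+5=14, FN=1+1+2=4 → 10/28 = 0.3571
  class_3: TP=9, FP=3+5+2=10, FN=7+7+5=19 → 18/47 = 0.3830
Lowest is class 'class_2' with F1 score = 0.357.

0.357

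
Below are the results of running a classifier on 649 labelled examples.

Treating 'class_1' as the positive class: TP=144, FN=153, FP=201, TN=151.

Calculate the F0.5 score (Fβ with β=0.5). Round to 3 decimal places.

0.429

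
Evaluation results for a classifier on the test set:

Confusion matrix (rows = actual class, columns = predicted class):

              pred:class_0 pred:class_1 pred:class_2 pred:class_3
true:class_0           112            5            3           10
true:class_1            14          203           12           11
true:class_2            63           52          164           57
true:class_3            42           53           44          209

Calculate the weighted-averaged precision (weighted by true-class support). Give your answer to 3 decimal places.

0.682

Per-class precision (TP/(TP+FP)):
  class_0: TP=112, FP=14+63+42=119 → 112/231 = 0.4848
  class_1: TP=203, FP=5+52+53=110 → 203/313 = 0.6486
  class_2: TP=164, FP=3+12+44=59 → 164/223 = 0.7354
  class_3: TP=209, FP=10+11+57=78 → 209/287 = 0.7282
Weighted-precision = Σ (supportᵢ/N)·precisionᵢ with N=1054: (130/1054)·0.4848 + (240/1054)·0.6486 + (336/1054)·0.7354 + (348/1054)·0.7282 = 0.682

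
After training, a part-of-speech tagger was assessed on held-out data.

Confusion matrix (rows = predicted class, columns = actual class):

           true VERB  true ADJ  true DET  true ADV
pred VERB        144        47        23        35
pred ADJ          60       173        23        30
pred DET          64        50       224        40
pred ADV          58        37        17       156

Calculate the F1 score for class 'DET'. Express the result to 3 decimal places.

0.674

Treat 'DET' as positive and all other classes as negative.
F1 score = 2·TP/(2·TP+FP+FN).
DET: TP=224, FP=64+50+40=154, FN=23+23+17=63 → 448/665 = 0.6737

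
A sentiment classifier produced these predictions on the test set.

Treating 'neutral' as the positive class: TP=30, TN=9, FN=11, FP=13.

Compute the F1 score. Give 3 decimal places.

Precision = TP/(TP+FP) = 30/43 = 0.6977
Recall = TP/(TP+FN) = 30/41 = 0.7317
F1 = 2·TP/(2·TP+FP+FN) = 60/84 = 0.714

0.714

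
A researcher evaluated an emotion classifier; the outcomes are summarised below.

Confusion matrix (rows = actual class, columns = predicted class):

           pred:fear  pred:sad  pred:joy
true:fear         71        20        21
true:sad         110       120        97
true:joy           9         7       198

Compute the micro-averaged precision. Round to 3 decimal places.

0.596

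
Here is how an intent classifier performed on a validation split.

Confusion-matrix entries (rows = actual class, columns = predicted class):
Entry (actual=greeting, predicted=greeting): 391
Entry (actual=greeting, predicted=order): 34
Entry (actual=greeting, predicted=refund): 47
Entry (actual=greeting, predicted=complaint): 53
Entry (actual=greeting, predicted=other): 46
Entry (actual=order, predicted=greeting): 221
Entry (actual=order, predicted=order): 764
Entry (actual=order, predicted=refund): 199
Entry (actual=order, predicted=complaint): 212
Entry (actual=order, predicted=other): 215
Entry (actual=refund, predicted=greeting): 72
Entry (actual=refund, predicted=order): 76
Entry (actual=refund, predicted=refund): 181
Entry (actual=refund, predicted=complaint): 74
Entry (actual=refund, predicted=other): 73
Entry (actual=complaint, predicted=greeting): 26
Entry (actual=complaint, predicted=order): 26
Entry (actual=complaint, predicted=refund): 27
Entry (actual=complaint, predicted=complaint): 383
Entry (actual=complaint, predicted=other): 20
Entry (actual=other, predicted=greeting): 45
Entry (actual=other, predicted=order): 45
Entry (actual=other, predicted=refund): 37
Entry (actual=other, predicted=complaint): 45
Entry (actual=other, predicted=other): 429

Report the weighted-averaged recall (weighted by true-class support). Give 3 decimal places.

Per-class recall (TP/(TP+FN)):
  greeting: TP=391, FN=34+47+53+46=180 → 391/571 = 0.6848
  order: TP=764, FN=221+199+212+215=847 → 764/1611 = 0.4742
  refund: TP=181, FN=72+76+74+73=295 → 181/476 = 0.3803
  complaint: TP=383, FN=26+26+27+20=99 → 383/482 = 0.7946
  other: TP=429, FN=45+45+37+45=172 → 429/601 = 0.7138
Weighted-recall = Σ (supportᵢ/N)·recallᵢ with N=3741: (571/3741)·0.6848 + (1611/3741)·0.4742 + (476/3741)·0.3803 + (482/3741)·0.7946 + (601/3741)·0.7138 = 0.574

0.574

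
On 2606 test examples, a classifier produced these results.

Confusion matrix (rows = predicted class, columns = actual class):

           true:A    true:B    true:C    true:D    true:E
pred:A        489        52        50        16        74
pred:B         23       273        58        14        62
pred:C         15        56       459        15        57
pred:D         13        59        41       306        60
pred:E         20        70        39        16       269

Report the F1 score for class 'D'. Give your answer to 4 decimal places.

One-vs-rest for 'D': TP = diagonal; FP = other classes predicted 'D'; FN = 'D' predicted as other.
F1 score = 2·TP/(2·TP+FP+FN).
D: TP=306, FP=13+59+41+60=173, FN=16+14+15+16=61 → 612/846 = 0.72340

0.7234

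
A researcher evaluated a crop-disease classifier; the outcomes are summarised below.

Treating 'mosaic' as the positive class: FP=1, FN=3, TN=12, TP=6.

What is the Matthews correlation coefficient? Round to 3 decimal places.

0.623

MCC = (TP·TN − FP·FN) / √((TP+FP)(TP+FN)(TN+FP)(TN+FN))
Numerator = 6·12 − 1·3 = 69
Denominator = √(7·9·13·15) = √12285 = 110.8377
MCC = 69 / 110.8377 = 0.623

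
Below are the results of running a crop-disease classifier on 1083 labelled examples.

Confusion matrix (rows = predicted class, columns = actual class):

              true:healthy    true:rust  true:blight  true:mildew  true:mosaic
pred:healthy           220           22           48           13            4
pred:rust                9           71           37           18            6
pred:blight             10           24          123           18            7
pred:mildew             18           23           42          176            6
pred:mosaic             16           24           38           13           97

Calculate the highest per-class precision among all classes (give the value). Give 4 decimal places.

Per-class precision (TP/(TP+FP)):
  healthy: TP=220, FP=22+48+13+4=87 → 220/307 = 0.71661
  rust: TP=71, FP=9+37+18+6=70 → 71/141 = 0.50355
  blight: TP=123, FP=10+24+18+7=59 → 123/182 = 0.67582
  mildew: TP=176, FP=18+23+42+6=89 → 176/265 = 0.66415
  mosaic: TP=97, FP=16+24+38+13=91 → 97/188 = 0.51596
Highest is class 'healthy' with precision = 0.7166.

0.7166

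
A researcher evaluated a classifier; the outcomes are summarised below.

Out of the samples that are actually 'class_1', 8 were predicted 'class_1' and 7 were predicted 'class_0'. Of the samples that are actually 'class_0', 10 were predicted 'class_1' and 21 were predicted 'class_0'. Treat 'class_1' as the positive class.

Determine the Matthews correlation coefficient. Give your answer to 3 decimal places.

0.202

MCC = (TP·TN − FP·FN) / √((TP+FP)(TP+FN)(TN+FP)(TN+FN))
Numerator = 8·21 − 10·7 = 98
Denominator = √(18·15·31·28) = √234360 = 484.1074
MCC = 98 / 484.1074 = 0.202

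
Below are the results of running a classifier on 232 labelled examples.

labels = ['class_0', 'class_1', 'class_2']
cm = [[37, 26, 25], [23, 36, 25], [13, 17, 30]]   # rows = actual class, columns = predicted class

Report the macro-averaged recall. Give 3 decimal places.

Per-class recall (TP/(TP+FN)):
  class_0: TP=37, FN=26+25=51 → 37/88 = 0.4205
  class_1: TP=36, FN=23+25=48 → 36/84 = 0.4286
  class_2: TP=30, FN=13+17=30 → 30/60 = 0.5000
Macro-recall = mean = (0.4205 + 0.4286 + 0.5000) / 3 = 0.450

0.450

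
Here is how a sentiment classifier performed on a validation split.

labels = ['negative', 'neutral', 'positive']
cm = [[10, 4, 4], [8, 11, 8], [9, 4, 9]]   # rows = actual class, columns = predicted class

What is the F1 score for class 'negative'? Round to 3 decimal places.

0.444

Treat 'negative' as positive and all other classes as negative.
F1 score = 2·TP/(2·TP+FP+FN).
negative: TP=10, FP=8+9=17, FN=4+4=8 → 20/45 = 0.4444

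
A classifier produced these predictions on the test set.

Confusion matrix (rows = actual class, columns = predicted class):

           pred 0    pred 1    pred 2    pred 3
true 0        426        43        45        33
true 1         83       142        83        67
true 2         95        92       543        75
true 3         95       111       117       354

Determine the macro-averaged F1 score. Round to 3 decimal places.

Per-class F1 score (2·TP/(2·TP+FP+FN)):
  0: TP=426, FP=83+95+95=273, FN=43+45+33=121 → 852/1246 = 0.6838
  1: TP=142, FP=43+92+111=246, FN=83+83+67=233 → 284/763 = 0.3722
  2: TP=543, FP=45+83+117=245, FN=95+92+75=262 → 1086/1593 = 0.6817
  3: TP=354, FP=33+67+75=175, FN=95+111+117=323 → 708/1206 = 0.5871
Macro-F1 score = mean = (0.6838 + 0.3722 + 0.6817 + 0.5871) / 4 = 0.581

0.581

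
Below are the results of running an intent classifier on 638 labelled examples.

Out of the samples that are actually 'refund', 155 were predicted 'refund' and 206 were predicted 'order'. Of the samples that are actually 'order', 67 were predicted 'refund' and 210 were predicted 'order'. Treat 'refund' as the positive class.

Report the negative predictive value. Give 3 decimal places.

NPV = TN/(TN+FN) = 210/(210+206) = 0.505

0.505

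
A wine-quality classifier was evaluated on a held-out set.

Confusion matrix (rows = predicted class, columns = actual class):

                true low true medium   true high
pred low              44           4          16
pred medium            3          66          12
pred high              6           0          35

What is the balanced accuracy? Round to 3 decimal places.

0.776

Balanced accuracy = mean of per-class recall.
  low: recall = 44/53 = 0.8302
  medium: recall = 66/70 = 0.9429
  high: recall = 35/63 = 0.5556
Mean = (0.8302 + 0.9429 + 0.5556) / 3 = 0.776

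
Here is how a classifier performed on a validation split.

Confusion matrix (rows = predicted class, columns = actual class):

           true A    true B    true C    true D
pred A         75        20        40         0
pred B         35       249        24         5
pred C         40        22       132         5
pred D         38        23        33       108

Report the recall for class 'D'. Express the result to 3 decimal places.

0.915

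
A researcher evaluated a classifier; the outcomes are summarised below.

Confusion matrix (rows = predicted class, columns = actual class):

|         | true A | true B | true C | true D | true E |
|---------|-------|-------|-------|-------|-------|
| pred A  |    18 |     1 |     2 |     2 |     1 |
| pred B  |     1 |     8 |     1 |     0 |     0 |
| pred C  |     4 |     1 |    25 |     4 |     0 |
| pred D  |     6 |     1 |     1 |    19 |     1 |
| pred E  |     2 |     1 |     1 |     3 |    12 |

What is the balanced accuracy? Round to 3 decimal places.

0.723

Balanced accuracy = mean of per-class recall.
  A: recall = 18/31 = 0.5806
  B: recall = 8/12 = 0.6667
  C: recall = 25/30 = 0.8333
  D: recall = 19/28 = 0.6786
  E: recall = 12/14 = 0.8571
Mean = (0.5806 + 0.6667 + 0.8333 + 0.6786 + 0.8571) / 5 = 0.723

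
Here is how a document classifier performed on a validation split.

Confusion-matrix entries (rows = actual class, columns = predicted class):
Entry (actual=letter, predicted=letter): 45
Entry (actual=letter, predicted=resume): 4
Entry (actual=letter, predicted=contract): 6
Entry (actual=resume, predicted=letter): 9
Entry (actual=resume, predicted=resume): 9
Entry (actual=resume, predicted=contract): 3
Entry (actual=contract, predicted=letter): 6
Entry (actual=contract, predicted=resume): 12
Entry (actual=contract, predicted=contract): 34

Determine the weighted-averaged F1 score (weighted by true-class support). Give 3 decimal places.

0.691

Per-class F1 score (2·TP/(2·TP+FP+FN)):
  letter: TP=45, FP=9+6=15, FN=4+6=10 → 90/115 = 0.7826
  resume: TP=9, FP=4+12=16, FN=9+3=12 → 18/46 = 0.3913
  contract: TP=34, FP=6+3=9, FN=6+12=18 → 68/95 = 0.7158
Weighted-F1 score = Σ (supportᵢ/N)·F1 scoreᵢ with N=128: (55/128)·0.7826 + (21/128)·0.3913 + (52/128)·0.7158 = 0.691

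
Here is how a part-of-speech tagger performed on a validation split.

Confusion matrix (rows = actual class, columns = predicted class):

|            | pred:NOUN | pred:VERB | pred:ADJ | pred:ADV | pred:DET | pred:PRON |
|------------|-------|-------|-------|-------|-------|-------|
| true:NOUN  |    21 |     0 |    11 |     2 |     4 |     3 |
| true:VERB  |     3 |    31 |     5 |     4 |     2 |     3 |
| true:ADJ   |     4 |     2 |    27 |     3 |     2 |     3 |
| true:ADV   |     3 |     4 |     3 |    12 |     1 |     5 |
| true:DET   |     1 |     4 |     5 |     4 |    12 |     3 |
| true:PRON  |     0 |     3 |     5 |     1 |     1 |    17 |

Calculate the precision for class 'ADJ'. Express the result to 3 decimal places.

precision = TP/(TP+FP).
ADJ: TP=27, FP=11+5+3+5+5=29 → 27/56 = 0.4821

0.482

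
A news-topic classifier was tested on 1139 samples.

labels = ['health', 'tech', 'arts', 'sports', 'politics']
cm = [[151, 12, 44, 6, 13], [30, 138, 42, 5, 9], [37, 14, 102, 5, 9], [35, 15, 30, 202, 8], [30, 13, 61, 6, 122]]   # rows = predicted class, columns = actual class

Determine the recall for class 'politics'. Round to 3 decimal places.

Treat 'politics' as positive and all other classes as negative.
recall = TP/(TP+FN).
politics: TP=122, FN=13+9+9+8=39 → 122/161 = 0.7578

0.758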